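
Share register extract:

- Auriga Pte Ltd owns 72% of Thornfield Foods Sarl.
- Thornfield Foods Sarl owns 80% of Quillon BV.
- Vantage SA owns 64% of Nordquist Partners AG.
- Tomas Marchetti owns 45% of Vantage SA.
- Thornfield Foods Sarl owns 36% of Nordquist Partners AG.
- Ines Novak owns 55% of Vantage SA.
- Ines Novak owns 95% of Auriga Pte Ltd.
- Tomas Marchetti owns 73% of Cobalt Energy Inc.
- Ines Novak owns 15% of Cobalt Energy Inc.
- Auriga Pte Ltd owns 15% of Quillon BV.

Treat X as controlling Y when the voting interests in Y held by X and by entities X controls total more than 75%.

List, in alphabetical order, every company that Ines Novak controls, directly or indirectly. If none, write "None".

Auriga Pte Ltd

Ines holds 95% of Auriga, so Ines controls Auriga.
No other company's threshold is met.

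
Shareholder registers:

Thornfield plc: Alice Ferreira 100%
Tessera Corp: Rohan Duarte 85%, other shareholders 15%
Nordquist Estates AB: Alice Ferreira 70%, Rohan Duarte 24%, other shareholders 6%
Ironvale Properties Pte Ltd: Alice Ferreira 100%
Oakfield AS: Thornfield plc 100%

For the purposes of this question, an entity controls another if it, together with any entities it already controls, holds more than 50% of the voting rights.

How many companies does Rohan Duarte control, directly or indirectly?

1

Rohan holds 85% of Tessera, so Rohan controls Tessera.
No other company's threshold is met.
Rohan controls 1 company.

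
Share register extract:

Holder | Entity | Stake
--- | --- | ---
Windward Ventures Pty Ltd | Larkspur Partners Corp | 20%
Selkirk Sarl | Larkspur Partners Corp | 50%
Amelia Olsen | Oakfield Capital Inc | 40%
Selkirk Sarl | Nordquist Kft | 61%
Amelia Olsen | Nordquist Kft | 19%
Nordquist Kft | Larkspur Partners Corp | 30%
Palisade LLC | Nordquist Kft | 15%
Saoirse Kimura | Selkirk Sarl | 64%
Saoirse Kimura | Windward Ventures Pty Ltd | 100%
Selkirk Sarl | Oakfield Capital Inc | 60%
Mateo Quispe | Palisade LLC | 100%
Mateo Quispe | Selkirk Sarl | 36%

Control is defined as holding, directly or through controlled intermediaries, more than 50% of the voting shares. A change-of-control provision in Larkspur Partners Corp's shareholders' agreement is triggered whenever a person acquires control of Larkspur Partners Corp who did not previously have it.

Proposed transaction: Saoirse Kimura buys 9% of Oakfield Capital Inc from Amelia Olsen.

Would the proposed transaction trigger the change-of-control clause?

The purchase adds only to Saoirse's holdings (Amelia's stake shrinks), so Saoirse is the only person who could newly come to control Larkspur.
Saoirse holds 100% of Windward, so Saoirse controls Windward.
Saoirse holds 64% of Selkirk, so Saoirse controls Selkirk.
Selkirk holds 61% of Nordquist, so Saoirse controls Nordquist.
Nordquist and Windward and Selkirk together hold 30% + 20% + 50% = 100% of Larkspur, so Saoirse controls Larkspur.
So Saoirse already controls Larkspur before the transaction.
After the purchase, Saoirse holds 9% of Oakfield directly, and Amelia's stake falls to 31%.
Saoirse controlled Larkspur already, so this is not a new person acquiring control; every other person's position is unchanged or reduced.
No new person acquires control, so the clause is not triggered.

No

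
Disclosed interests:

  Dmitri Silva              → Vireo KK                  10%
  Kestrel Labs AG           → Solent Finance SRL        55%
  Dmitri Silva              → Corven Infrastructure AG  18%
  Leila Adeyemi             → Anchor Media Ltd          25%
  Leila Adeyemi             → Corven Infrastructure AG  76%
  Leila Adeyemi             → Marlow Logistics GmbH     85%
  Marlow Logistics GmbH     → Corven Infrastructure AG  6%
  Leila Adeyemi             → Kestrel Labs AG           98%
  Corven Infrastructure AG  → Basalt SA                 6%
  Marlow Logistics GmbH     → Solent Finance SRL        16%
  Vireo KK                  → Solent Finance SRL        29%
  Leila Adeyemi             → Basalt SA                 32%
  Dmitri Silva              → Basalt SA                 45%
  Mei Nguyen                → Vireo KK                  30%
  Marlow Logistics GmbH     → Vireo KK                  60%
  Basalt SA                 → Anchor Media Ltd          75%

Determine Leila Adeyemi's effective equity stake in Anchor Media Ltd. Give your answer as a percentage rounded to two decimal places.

52.65%

Leila reaches Anchor along 4 paths.
Direct stake: 25% = 25%.
Via Basalt: 32% × 75% = 24%.
Via Corven → Basalt: 76% × 6% × 75% = 3.42%.
Via Marlow → Corven → Basalt: 85% × 6% × 6% × 75% = 0.2295%.
Total: 25% + 24% + 3.42% + 0.2295% = 52.6495%.
Rounded: 52.65%.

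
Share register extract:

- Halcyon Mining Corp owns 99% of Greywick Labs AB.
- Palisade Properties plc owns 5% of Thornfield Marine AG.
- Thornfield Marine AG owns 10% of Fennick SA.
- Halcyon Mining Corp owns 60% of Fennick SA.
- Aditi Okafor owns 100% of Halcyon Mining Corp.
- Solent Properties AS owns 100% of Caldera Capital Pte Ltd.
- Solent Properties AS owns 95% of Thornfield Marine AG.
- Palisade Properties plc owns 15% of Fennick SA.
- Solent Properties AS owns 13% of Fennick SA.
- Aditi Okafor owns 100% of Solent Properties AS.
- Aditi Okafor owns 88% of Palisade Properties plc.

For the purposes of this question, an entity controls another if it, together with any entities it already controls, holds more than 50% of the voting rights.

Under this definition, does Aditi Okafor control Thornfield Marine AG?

Yes

Aditi holds 88% of Palisade, so Aditi controls Palisade.
Aditi holds 100% of Solent, so Aditi controls Solent.
Palisade and Solent together hold 5% + 95% = 100% of Thornfield, so Aditi controls Thornfield.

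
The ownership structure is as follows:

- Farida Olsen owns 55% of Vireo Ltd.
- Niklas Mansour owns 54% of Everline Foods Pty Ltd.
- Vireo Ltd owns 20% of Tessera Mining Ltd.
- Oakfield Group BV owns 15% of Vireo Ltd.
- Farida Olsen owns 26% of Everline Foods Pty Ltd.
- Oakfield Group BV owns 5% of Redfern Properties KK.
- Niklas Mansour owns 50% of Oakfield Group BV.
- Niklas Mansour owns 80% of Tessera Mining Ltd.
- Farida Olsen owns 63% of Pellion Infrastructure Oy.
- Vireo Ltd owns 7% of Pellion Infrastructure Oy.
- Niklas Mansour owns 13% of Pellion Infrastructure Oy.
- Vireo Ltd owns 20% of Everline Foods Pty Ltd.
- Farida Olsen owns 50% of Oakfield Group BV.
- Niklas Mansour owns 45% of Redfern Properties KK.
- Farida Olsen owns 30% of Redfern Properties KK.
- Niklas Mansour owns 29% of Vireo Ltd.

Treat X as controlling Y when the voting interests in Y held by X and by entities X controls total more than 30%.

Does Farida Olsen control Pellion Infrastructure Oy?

Farida holds 50% of Oakfield, so Farida controls Oakfield.
Oakfield and Farida together hold 15% + 55% = 70% of Vireo, so Farida controls Vireo.
Vireo and Farida together hold 7% + 63% = 70% of Pellion, so Farida controls Pellion.

Yes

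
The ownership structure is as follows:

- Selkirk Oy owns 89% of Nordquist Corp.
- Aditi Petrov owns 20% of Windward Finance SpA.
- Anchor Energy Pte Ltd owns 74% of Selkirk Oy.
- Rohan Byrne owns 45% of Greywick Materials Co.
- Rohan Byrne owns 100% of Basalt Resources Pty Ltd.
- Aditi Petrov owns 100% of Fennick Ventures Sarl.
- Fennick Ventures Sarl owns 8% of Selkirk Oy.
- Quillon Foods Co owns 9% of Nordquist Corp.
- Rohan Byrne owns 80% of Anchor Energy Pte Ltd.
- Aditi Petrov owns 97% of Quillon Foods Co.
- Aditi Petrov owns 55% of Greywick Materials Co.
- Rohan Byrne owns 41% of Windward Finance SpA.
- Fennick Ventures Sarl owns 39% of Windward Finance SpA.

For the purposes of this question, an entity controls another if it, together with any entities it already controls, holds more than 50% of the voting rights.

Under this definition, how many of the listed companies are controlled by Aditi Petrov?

Aditi holds 55% of Greywick, so Aditi controls Greywick.
Aditi holds 97% of Quillon, so Aditi controls Quillon.
Aditi holds 100% of Fennick, so Aditi controls Fennick.
Aditi and Fennick together hold 20% + 39% = 59% of Windward, so Aditi controls Windward.
No other company's threshold is met.
Aditi controls 4 companies.

4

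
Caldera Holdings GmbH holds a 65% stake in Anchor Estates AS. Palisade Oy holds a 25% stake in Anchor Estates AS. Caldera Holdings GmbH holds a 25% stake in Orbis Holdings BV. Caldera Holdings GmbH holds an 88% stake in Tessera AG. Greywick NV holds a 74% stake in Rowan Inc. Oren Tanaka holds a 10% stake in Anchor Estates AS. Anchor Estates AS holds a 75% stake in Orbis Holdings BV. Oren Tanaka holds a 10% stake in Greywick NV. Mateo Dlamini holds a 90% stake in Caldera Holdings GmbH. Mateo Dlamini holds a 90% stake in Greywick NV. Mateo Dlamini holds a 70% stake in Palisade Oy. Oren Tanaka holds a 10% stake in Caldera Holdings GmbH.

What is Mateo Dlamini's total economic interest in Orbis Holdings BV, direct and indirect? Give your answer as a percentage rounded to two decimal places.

Mateo reaches Orbis along 3 paths.
Via Palisade → Anchor: 70% × 25% × 75% = 13.125%.
Via Caldera → Anchor: 90% × 65% × 75% = 43.875%.
Via Caldera: 90% × 25% = 22.5%.
Total: 13.125% + 43.875% + 22.5% = 79.5%.
Rounded: 79.50%.

79.50%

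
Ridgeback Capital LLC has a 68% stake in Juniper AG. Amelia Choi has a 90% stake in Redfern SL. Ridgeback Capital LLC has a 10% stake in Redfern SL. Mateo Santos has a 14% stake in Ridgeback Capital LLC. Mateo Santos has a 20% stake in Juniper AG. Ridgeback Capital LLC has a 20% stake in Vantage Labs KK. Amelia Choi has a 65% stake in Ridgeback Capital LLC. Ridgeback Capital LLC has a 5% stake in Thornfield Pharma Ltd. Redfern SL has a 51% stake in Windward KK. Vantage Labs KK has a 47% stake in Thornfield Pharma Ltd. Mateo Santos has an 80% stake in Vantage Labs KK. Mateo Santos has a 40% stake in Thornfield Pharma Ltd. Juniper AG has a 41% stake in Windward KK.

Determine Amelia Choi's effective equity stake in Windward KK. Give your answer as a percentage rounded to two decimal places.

67.34%

Amelia reaches Windward along 3 paths.
Via Ridgeback → Juniper: 65% × 68% × 41% = 18.122%.
Via Ridgeback → Redfern: 65% × 10% × 51% = 3.315%.
Via Redfern: 90% × 51% = 45.9%.
Total: 18.122% + 3.315% + 45.9% = 67.337%.
Rounded: 67.34%.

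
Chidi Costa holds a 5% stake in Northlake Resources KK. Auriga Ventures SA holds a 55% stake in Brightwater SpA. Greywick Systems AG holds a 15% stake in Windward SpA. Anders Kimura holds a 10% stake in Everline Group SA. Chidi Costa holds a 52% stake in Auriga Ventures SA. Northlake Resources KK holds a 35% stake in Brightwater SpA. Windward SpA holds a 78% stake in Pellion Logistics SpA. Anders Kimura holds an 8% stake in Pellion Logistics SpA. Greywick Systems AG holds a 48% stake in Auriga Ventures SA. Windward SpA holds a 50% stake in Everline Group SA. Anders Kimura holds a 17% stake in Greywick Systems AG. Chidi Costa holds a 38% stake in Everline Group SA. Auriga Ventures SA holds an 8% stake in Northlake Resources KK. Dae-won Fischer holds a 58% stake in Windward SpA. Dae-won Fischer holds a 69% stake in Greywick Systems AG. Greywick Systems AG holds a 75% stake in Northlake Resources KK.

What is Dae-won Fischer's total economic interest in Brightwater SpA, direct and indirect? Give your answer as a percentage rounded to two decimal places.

Dae-won reaches Brightwater along 3 paths.
Via Greywick → Auriga: 69% × 48% × 55% = 18.216%.
Via Greywick → Northlake: 69% × 75% × 35% = 18.1125%.
Via Greywick → Auriga → Northlake: 69% × 48% × 8% × 35% = 0.92736%.
Total: 18.216% + 18.1125% + 0.92736% = 37.25586%.
Rounded: 37.26%.

37.26%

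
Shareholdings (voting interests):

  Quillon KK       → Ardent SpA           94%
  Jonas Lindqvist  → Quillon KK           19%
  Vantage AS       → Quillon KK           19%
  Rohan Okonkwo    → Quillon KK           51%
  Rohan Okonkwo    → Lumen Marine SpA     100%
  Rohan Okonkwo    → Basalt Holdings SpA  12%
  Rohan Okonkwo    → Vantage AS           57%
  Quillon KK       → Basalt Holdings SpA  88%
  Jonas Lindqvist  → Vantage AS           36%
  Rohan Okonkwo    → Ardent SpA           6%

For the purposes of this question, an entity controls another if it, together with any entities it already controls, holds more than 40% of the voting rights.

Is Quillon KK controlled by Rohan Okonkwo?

Rohan holds 57% of Vantage, so Rohan controls Vantage.
Rohan and Vantage together hold 51% + 19% = 70% of Quillon, so Rohan controls Quillon.

Yes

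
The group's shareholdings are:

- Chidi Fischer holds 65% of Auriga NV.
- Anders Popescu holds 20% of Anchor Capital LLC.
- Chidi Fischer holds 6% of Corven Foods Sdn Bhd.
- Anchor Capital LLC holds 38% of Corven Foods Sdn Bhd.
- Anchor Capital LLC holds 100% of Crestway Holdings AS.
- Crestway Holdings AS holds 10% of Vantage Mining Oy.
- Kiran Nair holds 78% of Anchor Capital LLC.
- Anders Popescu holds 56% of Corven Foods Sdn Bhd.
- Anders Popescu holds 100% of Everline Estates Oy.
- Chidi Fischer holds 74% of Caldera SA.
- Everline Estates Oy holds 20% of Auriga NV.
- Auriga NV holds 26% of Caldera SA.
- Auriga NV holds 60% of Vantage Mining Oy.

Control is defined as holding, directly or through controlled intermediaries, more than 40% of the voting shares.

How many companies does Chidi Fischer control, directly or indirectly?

Chidi holds 65% of Auriga, so Chidi controls Auriga.
Auriga and Chidi together hold 26% + 74% = 100% of Caldera, so Chidi controls Caldera.
Auriga holds 60% of Vantage, so Chidi controls Vantage.
No other company's threshold is met.
Chidi controls 3 companies.

3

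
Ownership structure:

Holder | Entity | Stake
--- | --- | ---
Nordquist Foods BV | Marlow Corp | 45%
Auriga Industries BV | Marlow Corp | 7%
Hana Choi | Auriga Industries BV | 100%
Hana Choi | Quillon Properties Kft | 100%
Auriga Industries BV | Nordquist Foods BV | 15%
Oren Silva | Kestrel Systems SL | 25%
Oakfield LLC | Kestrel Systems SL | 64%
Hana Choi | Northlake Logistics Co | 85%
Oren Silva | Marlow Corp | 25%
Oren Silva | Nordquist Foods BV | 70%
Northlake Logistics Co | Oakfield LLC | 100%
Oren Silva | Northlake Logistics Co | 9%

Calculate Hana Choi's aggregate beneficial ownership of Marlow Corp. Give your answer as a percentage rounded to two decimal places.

Hana reaches Marlow along 2 paths.
Via Auriga: 100% × 7% = 7%.
Via Auriga → Nordquist: 100% × 15% × 45% = 6.75%.
Total: 7% + 6.75% = 13.75%.

13.75%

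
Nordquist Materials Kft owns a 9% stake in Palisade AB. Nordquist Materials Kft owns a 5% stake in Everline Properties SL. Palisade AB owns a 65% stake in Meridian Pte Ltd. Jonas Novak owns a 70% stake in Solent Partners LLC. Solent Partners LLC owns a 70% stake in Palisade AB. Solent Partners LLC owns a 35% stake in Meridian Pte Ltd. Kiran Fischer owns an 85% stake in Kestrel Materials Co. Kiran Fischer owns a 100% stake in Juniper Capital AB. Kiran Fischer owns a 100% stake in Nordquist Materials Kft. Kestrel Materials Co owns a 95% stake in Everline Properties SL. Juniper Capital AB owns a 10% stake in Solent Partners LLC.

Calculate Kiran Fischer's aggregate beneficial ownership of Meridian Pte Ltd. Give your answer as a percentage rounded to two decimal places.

13.90%

Kiran reaches Meridian along 3 paths.
Via Nordquist → Palisade: 100% × 9% × 65% = 5.85%.
Via Juniper → Solent → Palisade: 100% × 10% × 70% × 65% = 4.55%.
Via Juniper → Solent: 100% × 10% × 35% = 3.5%.
Total: 5.85% + 4.55% + 3.5% = 13.9%.
Rounded: 13.90%.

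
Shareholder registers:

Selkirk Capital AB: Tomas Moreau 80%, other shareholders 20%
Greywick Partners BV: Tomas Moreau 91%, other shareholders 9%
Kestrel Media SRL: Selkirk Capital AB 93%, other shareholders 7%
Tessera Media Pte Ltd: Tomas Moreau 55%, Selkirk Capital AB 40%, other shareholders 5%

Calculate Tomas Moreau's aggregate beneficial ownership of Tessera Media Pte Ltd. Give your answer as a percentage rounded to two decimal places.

Tomas reaches Tessera along 2 paths.
Direct stake: 55% = 55%.
Via Selkirk: 80% × 40% = 32%.
Total: 55% + 32% = 87%.
Rounded: 87.00%.

87.00%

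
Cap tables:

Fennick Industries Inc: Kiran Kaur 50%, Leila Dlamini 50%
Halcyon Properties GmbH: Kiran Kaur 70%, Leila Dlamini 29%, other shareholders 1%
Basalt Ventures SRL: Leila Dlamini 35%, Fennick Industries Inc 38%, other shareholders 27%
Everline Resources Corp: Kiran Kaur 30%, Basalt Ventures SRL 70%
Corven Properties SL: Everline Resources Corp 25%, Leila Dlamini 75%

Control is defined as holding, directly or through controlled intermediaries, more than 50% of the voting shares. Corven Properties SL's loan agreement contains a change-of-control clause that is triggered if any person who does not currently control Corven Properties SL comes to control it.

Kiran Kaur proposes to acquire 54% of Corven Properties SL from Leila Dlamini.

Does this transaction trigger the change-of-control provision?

The purchase adds only to Kiran's holdings (Leila's stake shrinks), so Kiran is the only person who could newly come to control Corven.
Kiran holds 70% of Halcyon, so Kiran controls Halcyon.
Neither Kiran nor any entity Kiran controls holds any voting interest in Corven.
So before the transaction, Kiran does not control Corven.
After the purchase, Kiran holds 54% of Corven directly, and Leila's stake falls to 21%.
Kiran holds 54% of Corven, so Kiran controls Corven.
Kiran did not control Corven before and does after, so the clause is triggered.

Yes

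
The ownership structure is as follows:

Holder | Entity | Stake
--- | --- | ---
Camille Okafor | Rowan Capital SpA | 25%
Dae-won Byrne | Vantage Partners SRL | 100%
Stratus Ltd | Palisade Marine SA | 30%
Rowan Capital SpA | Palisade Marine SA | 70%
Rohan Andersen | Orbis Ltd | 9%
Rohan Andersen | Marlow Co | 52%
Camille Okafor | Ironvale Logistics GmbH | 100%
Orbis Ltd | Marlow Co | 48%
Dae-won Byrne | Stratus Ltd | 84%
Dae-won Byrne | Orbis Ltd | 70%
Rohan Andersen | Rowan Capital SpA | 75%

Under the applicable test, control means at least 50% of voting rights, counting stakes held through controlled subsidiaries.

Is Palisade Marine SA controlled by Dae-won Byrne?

No

Dae-won holds 100% of Vantage, so Dae-won controls Vantage.
Dae-won holds 70% of Orbis, so Dae-won controls Orbis.
Dae-won holds 84% of Stratus, so Dae-won controls Stratus.
In Palisade, Dae-won's side holds only 30%, not ≥ 50%.
So Dae-won does not control Palisade.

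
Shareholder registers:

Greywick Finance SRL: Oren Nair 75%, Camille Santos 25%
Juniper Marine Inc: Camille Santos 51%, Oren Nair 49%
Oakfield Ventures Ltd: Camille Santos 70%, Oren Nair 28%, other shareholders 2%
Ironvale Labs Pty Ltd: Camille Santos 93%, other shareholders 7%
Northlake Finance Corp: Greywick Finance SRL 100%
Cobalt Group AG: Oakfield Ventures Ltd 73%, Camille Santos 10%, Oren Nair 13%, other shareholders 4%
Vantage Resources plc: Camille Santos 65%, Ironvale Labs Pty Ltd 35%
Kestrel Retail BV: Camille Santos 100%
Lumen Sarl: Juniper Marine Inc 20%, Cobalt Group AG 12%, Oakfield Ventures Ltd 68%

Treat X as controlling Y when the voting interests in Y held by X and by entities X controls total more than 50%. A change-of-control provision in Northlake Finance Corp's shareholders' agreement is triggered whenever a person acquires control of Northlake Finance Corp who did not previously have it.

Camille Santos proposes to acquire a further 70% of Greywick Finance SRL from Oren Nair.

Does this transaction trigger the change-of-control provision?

The purchase adds only to Camille's holdings (Oren's stake shrinks), so Camille is the only person who could newly come to control Northlake.
Camille holds 51% of Juniper, so Camille controls Juniper.
Camille holds 70% of Oakfield, so Camille controls Oakfield.
Camille holds 93% of Ironvale, so Camille controls Ironvale.
Oakfield and Camille together hold 73% + 10% = 83% of Cobalt, so Camille controls Cobalt.
Camille and Ironvale together hold 65% + 35% = 100% of Vantage, so Camille controls Vantage.
Camille holds 100% of Kestrel, so Camille controls Kestrel.
Juniper and Cobalt and Oakfield together hold 20% + 12% + 68% = 100% of Lumen, so Camille controls Lumen.
Neither Camille nor any entity Camille controls holds any voting interest in Northlake.
So before the transaction, Camille does not control Northlake.
After the purchase, Camille's direct stake in Greywick rises to 25% + 70% = 95%, and Oren's stake falls to 5%.
Camille holds 95% of Greywick, so Camille controls Greywick.
Greywick holds 100% of Northlake, so Camille controls Northlake.
Camille did not control Northlake before and does after, so the clause is triggered.

Yes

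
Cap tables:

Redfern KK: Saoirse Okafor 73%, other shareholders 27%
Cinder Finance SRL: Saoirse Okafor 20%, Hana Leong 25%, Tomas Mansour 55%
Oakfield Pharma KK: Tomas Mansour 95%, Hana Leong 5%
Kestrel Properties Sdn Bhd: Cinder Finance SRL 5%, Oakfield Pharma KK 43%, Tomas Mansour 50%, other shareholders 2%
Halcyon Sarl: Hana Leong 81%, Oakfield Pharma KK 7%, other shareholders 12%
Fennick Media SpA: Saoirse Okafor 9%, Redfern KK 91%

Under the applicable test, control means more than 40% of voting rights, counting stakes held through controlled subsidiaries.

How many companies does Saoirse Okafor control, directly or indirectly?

2

Saoirse holds 73% of Redfern, so Saoirse controls Redfern.
Saoirse and Redfern together hold 9% + 91% = 100% of Fennick, so Saoirse controls Fennick.
No other company's threshold is met.
Saoirse controls 2 companies.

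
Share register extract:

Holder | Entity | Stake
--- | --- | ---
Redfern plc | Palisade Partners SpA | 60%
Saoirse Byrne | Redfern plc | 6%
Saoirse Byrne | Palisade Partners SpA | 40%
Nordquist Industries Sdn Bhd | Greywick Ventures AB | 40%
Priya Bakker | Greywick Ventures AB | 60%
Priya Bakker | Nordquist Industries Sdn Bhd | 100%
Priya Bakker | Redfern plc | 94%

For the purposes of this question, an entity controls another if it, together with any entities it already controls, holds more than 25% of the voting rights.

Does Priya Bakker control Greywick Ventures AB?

Yes

Priya holds 100% of Nordquist, so Priya controls Nordquist.
Priya and Nordquist together hold 60% + 40% = 100% of Greywick, so Priya controls Greywick.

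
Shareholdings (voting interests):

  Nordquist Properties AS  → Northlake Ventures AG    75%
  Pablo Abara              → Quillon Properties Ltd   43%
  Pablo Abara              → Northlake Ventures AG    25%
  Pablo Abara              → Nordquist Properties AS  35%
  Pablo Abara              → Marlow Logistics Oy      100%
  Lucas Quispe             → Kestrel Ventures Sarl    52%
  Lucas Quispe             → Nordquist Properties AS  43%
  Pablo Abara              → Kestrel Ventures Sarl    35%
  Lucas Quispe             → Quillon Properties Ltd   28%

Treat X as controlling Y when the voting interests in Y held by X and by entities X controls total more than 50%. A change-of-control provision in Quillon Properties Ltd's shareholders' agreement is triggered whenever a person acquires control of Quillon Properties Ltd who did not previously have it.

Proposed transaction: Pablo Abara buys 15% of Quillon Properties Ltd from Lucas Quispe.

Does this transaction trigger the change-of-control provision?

Yes

The purchase adds only to Pablo's holdings (Lucas's stake shrinks), so Pablo is the only person who could newly come to control Quillon.
Pablo holds 100% of Marlow, so Pablo controls Marlow.
In Quillon, Pablo's side holds only 43%, not > 50%.
So before the transaction, Pablo does not control Quillon.
After the purchase, Pablo's direct stake in Quillon rises to 43% + 15% = 58%, and Lucas's stake falls to 13%.
Pablo holds 58% of Quillon, so Pablo controls Quillon.
Pablo did not control Quillon before and does after, so the clause is triggered.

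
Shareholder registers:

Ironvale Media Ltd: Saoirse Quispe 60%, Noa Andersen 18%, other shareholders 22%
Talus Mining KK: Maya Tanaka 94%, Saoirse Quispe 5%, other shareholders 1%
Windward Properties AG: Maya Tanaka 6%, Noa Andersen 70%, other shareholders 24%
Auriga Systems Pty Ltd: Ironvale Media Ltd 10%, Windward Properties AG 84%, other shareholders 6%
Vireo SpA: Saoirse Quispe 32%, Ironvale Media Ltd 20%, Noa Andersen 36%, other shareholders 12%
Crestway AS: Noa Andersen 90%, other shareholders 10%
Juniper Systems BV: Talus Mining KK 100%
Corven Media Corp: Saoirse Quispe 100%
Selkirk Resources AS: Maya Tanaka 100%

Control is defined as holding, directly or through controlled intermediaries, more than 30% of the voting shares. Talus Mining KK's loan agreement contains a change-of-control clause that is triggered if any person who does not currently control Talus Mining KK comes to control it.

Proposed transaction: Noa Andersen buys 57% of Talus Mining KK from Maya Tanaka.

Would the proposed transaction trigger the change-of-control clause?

Yes

The purchase adds only to Noa's holdings (Maya's stake shrinks), so Noa is the only person who could newly come to control Talus.
Noa holds 70% of Windward, so Noa controls Windward.
Windward holds 84% of Auriga, so Noa controls Auriga.
Noa holds 36% of Vireo, so Noa controls Vireo.
Noa holds 90% of Crestway, so Noa controls Crestway.
Neither Noa nor any entity Noa controls holds any voting interest in Talus.
So before the transaction, Noa does not control Talus.
After the purchase, Noa holds 57% of Talus directly, and Maya's stake falls to 37%.
Noa holds 57% of Talus, so Noa controls Talus.
Noa did not control Talus before and does after, so the clause is triggered.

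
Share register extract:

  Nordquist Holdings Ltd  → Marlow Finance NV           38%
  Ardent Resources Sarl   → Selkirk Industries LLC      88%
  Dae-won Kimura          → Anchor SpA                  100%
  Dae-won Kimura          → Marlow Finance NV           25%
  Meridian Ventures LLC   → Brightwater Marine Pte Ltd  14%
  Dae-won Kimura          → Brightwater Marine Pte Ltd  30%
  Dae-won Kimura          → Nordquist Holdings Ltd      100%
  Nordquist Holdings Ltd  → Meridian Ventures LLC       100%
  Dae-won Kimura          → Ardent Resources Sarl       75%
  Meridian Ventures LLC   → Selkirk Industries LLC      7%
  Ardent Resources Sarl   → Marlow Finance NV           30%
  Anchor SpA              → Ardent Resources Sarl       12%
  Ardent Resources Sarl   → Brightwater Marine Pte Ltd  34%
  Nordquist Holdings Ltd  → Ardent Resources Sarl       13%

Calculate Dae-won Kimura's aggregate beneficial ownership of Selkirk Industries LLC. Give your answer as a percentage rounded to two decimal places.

Dae-won reaches Selkirk along 4 paths.
Via Anchor → Ardent: 100% × 12% × 88% = 10.56%.
Via Ardent: 75% × 88% = 66%.
Via Nordquist → Ardent: 100% × 13% × 88% = 11.44%.
Via Nordquist → Meridian: 100% × 100% × 7% = 7%.
Total: 10.56% + 66% + 11.44% + 7% = 95%.
Rounded: 95.00%.

95.00%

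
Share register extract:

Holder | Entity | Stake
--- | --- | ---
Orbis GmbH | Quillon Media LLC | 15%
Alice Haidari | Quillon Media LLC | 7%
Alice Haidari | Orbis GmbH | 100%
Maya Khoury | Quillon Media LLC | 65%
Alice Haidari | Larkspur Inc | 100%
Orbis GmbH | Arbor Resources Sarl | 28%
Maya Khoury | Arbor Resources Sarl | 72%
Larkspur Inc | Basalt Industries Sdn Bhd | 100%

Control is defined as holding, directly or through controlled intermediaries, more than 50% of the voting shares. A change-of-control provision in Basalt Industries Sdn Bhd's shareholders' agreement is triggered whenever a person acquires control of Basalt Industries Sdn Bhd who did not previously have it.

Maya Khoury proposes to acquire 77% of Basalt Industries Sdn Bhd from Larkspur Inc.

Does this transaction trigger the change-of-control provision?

The purchase adds only to Maya's holdings (Larkspur's stake shrinks), so Maya is the only person who could newly come to control Basalt.
Maya holds 65% of Quillon, so Maya controls Quillon.
Maya holds 72% of Arbor, so Maya controls Arbor.
Neither Maya nor any entity Maya controls holds any voting interest in Basalt.
So before the transaction, Maya does not control Basalt.
After the purchase, Maya holds 77% of Basalt directly, and Larkspur's stake falls to 23%.
Maya holds 77% of Basalt, so Maya controls Basalt.
Maya did not control Basalt before and does after, so the clause is triggered.

Yes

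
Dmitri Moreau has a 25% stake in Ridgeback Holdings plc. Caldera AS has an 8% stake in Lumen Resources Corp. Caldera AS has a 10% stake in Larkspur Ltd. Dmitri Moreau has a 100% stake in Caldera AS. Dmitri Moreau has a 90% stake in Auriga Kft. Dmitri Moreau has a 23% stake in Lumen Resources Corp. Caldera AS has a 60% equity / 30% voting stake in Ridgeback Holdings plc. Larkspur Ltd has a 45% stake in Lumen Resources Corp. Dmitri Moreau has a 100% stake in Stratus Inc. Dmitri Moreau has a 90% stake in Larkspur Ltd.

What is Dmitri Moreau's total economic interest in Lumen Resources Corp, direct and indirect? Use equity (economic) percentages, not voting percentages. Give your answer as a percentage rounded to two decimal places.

76.00%

Dmitri reaches Lumen along 4 paths.
Direct stake: 23% = 23%.
Via Larkspur: 90% × 45% = 40.5%.
Via Caldera → Larkspur: 100% × 10% × 45% = 4.5%.
Via Caldera: 100% × 8% = 8%.
Total: 23% + 40.5% + 4.5% + 8% = 76%.
Rounded: 76.00%.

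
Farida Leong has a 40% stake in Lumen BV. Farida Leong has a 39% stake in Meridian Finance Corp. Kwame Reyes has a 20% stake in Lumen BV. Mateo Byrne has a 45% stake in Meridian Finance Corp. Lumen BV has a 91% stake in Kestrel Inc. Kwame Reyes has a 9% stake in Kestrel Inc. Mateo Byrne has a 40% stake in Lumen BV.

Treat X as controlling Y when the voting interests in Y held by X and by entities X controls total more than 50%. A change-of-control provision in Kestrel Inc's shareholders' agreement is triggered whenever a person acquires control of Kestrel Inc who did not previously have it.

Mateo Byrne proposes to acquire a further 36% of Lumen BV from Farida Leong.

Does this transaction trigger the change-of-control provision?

Yes

The purchase adds only to Mateo's holdings (Farida's stake shrinks), so Mateo is the only person who could newly come to control Kestrel.
Mateo's largest direct stake is 45% in Meridian, which does not meet the threshold, so Mateo controls no company.
Neither Mateo nor any entity Mateo controls holds any voting interest in Kestrel.
So before the transaction, Mateo does not control Kestrel.
After the purchase, Mateo's direct stake in Lumen rises to 40% + 36% = 76%, and Farida's stake falls to 4%.
Mateo holds 76% of Lumen, so Mateo controls Lumen.
Lumen holds 91% of Kestrel, so Mateo controls Kestrel.
Mateo did not control Kestrel before and does after, so the clause is triggered.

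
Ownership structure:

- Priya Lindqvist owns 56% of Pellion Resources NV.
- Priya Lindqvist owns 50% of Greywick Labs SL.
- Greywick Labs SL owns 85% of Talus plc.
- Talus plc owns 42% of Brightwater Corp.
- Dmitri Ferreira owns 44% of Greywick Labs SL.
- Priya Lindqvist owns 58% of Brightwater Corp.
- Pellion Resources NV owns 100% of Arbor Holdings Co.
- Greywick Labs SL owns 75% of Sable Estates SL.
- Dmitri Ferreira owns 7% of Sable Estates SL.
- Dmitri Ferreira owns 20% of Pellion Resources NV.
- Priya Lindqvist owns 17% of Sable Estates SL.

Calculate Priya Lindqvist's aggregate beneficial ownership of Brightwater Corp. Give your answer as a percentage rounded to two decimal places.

Priya reaches Brightwater along 2 paths.
Direct stake: 58% = 58%.
Via Greywick → Talus: 50% × 85% × 42% = 17.85%.
Total: 58% + 17.85% = 75.85%.

75.85%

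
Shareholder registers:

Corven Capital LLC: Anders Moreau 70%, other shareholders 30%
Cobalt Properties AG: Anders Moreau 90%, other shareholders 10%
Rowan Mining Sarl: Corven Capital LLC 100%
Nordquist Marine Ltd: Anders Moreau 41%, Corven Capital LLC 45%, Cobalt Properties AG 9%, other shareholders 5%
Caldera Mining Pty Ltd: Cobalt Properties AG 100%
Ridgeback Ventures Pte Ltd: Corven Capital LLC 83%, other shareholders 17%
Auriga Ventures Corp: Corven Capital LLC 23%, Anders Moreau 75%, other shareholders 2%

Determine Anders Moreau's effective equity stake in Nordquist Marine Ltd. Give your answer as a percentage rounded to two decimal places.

80.60%

Anders reaches Nordquist along 3 paths.
Direct stake: 41% = 41%.
Via Corven: 70% × 45% = 31.5%.
Via Cobalt: 90% × 9% = 8.1%.
Total: 41% + 31.5% + 8.1% = 80.6%.
Rounded: 80.60%.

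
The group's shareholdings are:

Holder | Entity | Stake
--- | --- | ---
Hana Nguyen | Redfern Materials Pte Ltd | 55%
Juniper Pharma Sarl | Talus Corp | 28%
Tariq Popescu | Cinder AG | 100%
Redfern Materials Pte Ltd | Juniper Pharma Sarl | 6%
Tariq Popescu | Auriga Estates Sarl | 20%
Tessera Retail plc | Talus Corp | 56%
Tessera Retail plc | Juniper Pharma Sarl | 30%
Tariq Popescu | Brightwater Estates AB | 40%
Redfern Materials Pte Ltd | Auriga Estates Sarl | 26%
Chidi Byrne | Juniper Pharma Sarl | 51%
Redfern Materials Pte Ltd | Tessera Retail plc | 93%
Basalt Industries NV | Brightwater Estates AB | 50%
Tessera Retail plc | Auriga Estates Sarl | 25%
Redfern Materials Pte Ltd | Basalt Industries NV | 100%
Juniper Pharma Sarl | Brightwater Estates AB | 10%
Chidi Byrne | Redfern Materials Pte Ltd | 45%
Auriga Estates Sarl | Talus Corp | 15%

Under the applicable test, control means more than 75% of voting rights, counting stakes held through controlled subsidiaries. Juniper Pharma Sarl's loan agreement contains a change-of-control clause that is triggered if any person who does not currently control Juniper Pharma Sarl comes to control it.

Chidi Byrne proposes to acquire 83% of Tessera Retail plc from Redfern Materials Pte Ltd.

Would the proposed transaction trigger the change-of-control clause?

The purchase adds only to Chidi's holdings (Redfern's stake shrinks), so Chidi is the only person who could newly come to control Juniper.
Chidi's largest direct stake is 51% in Juniper, which does not meet the threshold, so Chidi controls no company.
In Juniper, Chidi's side holds only 51%, not > 75%.
So before the transaction, Chidi does not control Juniper.
After the purchase, Chidi holds 83% of Tessera directly, and Redfern's stake falls to 10%.
Chidi holds 83% of Tessera, so Chidi controls Tessera.
Tessera and Chidi together hold 30% + 51% = 81% of Juniper, so Chidi controls Juniper.
Chidi did not control Juniper before and does after, so the clause is triggered.

Yes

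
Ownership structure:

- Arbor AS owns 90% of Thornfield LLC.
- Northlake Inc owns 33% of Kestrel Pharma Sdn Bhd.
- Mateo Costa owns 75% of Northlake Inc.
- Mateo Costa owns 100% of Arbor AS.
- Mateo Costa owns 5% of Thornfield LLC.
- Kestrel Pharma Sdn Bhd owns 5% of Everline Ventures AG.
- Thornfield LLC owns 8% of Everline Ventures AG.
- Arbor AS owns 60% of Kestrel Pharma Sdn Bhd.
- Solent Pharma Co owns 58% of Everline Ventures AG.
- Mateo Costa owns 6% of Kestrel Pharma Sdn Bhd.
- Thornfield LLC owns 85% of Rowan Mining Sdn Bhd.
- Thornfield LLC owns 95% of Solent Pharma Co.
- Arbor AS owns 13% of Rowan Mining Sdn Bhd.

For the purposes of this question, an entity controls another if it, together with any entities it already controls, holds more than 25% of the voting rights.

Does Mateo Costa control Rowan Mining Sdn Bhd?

Mateo holds 100% of Arbor, so Mateo controls Arbor.
Mateo and Arbor together hold 5% + 90% = 95% of Thornfield, so Mateo controls Thornfield.
Arbor and Thornfield together hold 13% + 85% = 98% of Rowan, so Mateo controls Rowan.

Yes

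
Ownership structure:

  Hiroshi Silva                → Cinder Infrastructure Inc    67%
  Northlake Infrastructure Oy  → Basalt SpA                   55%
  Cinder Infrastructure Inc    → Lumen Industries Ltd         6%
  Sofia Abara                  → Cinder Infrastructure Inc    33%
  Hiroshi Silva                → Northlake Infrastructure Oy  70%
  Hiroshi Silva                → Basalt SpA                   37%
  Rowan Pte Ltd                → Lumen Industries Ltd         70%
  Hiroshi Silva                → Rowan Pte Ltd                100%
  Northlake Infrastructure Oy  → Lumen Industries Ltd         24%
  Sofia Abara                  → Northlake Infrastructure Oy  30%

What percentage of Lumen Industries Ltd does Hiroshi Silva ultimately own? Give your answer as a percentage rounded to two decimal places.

Hiroshi reaches Lumen along 3 paths.
Via Northlake: 70% × 24% = 16.8%.
Via Rowan: 100% × 70% = 70%.
Via Cinder: 67% × 6% = 4.02%.
Total: 16.8% + 70% + 4.02% = 90.82%.

90.82%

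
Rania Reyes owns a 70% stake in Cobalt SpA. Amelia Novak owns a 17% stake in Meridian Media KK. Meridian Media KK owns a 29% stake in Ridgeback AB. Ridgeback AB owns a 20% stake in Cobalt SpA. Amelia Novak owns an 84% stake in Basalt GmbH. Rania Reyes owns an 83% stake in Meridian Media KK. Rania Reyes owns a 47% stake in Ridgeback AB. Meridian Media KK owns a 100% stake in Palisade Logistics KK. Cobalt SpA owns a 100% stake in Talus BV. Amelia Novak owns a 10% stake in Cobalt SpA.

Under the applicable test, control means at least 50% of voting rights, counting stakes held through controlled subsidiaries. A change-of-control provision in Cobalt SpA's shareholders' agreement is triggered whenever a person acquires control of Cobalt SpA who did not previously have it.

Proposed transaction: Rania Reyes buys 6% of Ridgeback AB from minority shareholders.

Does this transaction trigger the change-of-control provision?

No

The purchase changes only Rania's holdings, so Rania is the only person who could newly come to control Cobalt.
Rania holds 83% of Meridian, so Rania controls Meridian.
Rania and Meridian together hold 47% + 29% = 76% of Ridgeback, so Rania controls Ridgeback.
Rania and Ridgeback together hold 70% + 20% = 90% of Cobalt, so Rania controls Cobalt.
So Rania already controls Cobalt before the transaction.
After the purchase, Rania's direct stake in Ridgeback rises to 47% + 6% = 53%.
Rania controlled Cobalt already, so this is not a new person acquiring control; every other person's position is unchanged or reduced.
No new person acquires control, so the clause is not triggered.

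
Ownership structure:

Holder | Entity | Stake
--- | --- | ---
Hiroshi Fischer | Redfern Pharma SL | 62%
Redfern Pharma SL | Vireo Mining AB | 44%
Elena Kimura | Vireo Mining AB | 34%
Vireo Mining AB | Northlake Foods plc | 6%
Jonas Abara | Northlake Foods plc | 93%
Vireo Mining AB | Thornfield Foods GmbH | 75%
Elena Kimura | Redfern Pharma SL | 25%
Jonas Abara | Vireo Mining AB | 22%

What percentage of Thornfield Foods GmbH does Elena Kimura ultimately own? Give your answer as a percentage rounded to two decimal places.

33.75%

Elena reaches Thornfield along 2 paths.
Via Redfern → Vireo: 25% × 44% × 75% = 8.25%.
Via Vireo: 34% × 75% = 25.5%.
Total: 8.25% + 25.5% = 33.75%.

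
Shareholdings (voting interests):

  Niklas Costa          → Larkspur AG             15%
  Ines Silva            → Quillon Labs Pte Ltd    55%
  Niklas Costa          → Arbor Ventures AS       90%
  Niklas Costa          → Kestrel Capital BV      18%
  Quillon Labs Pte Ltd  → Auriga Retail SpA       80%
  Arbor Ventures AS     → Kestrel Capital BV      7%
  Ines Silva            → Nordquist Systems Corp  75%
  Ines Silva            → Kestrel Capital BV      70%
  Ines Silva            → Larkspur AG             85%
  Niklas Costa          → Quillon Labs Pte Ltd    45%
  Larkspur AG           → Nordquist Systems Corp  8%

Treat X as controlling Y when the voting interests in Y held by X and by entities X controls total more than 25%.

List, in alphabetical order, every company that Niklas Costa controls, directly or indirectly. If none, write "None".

Niklas holds 90% of Arbor, so Niklas controls Arbor.
Niklas holds 45% of Quillon, so Niklas controls Quillon.
Quillon holds 80% of Auriga, so Niklas controls Auriga.
No other company's threshold is met.

Arbor Ventures AS, Auriga Retail SpA, Quillon Labs Pte Ltd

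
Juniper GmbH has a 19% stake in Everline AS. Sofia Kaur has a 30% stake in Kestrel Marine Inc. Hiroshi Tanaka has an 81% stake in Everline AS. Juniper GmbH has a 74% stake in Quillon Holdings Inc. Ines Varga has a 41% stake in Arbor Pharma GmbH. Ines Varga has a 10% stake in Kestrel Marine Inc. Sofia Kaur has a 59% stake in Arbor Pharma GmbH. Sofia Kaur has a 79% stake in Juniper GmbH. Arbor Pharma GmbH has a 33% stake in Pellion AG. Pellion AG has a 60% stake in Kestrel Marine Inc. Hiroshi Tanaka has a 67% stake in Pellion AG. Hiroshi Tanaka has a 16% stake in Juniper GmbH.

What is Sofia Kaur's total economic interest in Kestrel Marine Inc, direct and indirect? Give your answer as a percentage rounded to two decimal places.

41.68%

Sofia reaches Kestrel along 2 paths.
Via Arbor → Pellion: 59% × 33% × 60% = 11.682%.
Direct stake: 30% = 30%.
Total: 11.682% + 30% = 41.682%.
Rounded: 41.68%.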